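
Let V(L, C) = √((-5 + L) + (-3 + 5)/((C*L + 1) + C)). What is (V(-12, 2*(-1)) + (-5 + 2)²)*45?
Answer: 405 + 45*I*√8947/23 ≈ 405.0 + 185.06*I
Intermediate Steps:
V(L, C) = √(-5 + L + 2/(1 + C + C*L)) (V(L, C) = √((-5 + L) + 2/((1 + C*L) + C)) = √((-5 + L) + 2/(1 + C + C*L)) = √(-5 + L + 2/(1 + C + C*L)))
(V(-12, 2*(-1)) + (-5 + 2)²)*45 = (√((2 + (-5 - 12)*(1 + 2*(-1) + (2*(-1))*(-12)))/(1 + 2*(-1) + (2*(-1))*(-12))) + (-5 + 2)²)*45 = (√((2 - 17*(1 - 2 - 2*(-12)))/(1 - 2 - 2*(-12))) + (-3)²)*45 = (√((2 - 17*(1 - 2 + 24))/(1 - 2 + 24)) + 9)*45 = (√((2 - 17*23)/23) + 9)*45 = (√((2 - 391)/23) + 9)*45 = (√((1/23)*(-389)) + 9)*45 = (√(-389/23) + 9)*45 = (I*√8947/23 + 9)*45 = (9 + I*√8947/23)*45 = 405 + 45*I*√8947/23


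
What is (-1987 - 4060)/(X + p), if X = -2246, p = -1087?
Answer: 6047/3333 ≈ 1.8143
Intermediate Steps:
(-1987 - 4060)/(X + p) = (-1987 - 4060)/(-2246 - 1087) = -6047/(-3333) = -6047*(-1/3333) = 6047/3333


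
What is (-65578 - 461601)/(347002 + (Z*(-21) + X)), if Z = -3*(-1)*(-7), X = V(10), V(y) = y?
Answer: -527179/347453 ≈ -1.5173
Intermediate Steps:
X = 10
Z = -21 (Z = 3*(-7) = -21)
(-65578 - 461601)/(347002 + (Z*(-21) + X)) = (-65578 - 461601)/(347002 + (-21*(-21) + 10)) = -527179/(347002 + (441 + 10)) = -527179/(347002 + 451) = -527179/347453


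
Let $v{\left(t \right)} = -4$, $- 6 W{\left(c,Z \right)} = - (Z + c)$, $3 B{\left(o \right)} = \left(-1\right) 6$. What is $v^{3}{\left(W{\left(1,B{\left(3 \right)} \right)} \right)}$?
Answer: $-64$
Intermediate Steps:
$B{\left(o \right)} = -2$ ($B{\left(o \right)} = \frac{\left(-1\right) 6}{3} = \frac{1}{3} \left(-6\right) = -2$)
$W{\left(c,Z \right)} = \frac{Z}{6} + \frac{c}{6}$ ($W{\left(c,Z \right)} = - \frac{\left(-1\right) \left(Z + c\right)}{6} = - \frac{- Z - c}{6} = \frac{Z}{6} + \frac{c}{6}$)
$v^{3}{\left(W{\left(1,B{\left(3 \right)} \right)} \right)} = \left(-4\right)^{3} = -64$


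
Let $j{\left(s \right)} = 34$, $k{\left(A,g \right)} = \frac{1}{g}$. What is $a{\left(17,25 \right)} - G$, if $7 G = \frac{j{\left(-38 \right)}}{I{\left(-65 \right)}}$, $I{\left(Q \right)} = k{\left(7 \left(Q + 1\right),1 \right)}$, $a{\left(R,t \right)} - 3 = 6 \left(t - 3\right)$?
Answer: $\frac{911}{7} \approx 130.14$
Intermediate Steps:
$a{\left(R,t \right)} = -15 + 6 t$ ($a{\left(R,t \right)} = 3 + 6 \left(t - 3\right) = 3 + 6 \left(-3 + t\right) = 3 + \left(-18 + 6 t\right) = -15 + 6 t$)
$I{\left(Q \right)} = 1$ ($I{\left(Q \right)} = 1^{-1} = 1$)
$G = \frac{34}{7}$ ($G = \frac{34 \cdot 1^{-1}}{7} = \frac{34 \cdot 1}{7} = \frac{1}{7} \cdot 34 = \frac{34}{7} \approx 4.8571$)
$a{\left(17,25 \right)} - G = \left(-15 + 6 \cdot 25\right) - \frac{34}{7} = \left(-15 + 150\right) - \frac{34}{7} = 135 - \frac{34}{7} = \frac{911}{7}$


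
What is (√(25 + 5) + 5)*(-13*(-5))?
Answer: 325 + 65*√30 ≈ 681.02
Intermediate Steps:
(√(25 + 5) + 5)*(-13*(-5)) = (√30 + 5)*65 = (5 + √30)*65 = 325 + 65*√30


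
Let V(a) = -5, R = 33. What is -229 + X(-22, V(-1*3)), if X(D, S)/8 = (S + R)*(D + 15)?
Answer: -1797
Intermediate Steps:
X(D, S) = 8*(15 + D)*(33 + S) (X(D, S) = 8*((S + 33)*(D + 15)) = 8*((33 + S)*(15 + D)) = 8*((15 + D)*(33 + S)) = 8*(15 + D)*(33 + S))
-229 + X(-22, V(-1*3)) = -229 + (3960 + 120*(-5) + 264*(-22) + 8*(-22)*(-5)) = -229 + (3960 - 600 - 5808 + 880) = -229 - 1568 = -1797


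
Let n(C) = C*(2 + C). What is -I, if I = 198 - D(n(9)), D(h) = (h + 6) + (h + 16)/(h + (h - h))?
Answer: -9092/99 ≈ -91.838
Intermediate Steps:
D(h) = 6 + h + (16 + h)/h (D(h) = (6 + h) + (16 + h)/(h + 0) = (6 + h) + (16 + h)/h = 6 + h + (16 + h)/h)
I = 9092/99 (I = 198 - (7 + 9*(2 + 9) + 16/((9*(2 + 9)))) = 198 - (7 + 9*11 + 16/((9*11))) = 198 - (7 + 99 + 16/99) = 198 - 1*10510/99 = 198 - 10510/99 = 9092/99 ≈ 91.838)
-I = -1*9092/99 = -9092/99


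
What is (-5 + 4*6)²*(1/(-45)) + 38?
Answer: 1349/45 ≈ 29.978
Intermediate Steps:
(-5 + 4*6)²*(1/(-45)) + 38 = (-5 + 24)²*(1*(-1/45)) + 38 = 19²*(-1/45) + 38 = 361*(-1/45) + 38 = -361/45 + 38 = 1349/45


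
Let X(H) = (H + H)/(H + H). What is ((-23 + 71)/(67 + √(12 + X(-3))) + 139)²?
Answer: 2715973433/139129 - 416920*√13/139129 ≈ 19510.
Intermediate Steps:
X(H) = 1 (X(H) = (2*H)/((2*H)) = (2*H)*(1/(2*H)) = 1)
((-23 + 71)/(67 + √(12 + X(-3))) + 139)² = ((-23 + 71)/(67 + √(12 + 1)) + 139)² = (48/(67 + √13) + 139)² = (139 + 48/(67 + √13))²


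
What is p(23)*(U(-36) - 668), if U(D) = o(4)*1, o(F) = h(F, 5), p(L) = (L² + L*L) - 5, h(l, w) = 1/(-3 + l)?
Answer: -702351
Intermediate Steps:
p(L) = -5 + 2*L² (p(L) = (L² + L²) - 5 = 2*L² - 5 = -5 + 2*L²)
o(F) = 1/(-3 + F)
U(D) = 1 (U(D) = 1/(-3 + 4) = 1/1 = 1*1 = 1)
p(23)*(U(-36) - 668) = (-5 + 2*23²)*(1 - 668) = (-5 + 2*529)*(-667) = (-5 + 1058)*(-667) = 1053*(-667) = -702351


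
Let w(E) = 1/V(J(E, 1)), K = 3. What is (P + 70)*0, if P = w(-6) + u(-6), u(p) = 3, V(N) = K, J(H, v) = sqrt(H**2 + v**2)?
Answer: 0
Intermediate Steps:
V(N) = 3
w(E) = 1/3
P = 10/3 (P = 1/3 + 3 = 10/3 ≈ 3.3333)
(P + 70)*0 = (10/3 + 70)*0 = (220/3)*0 = 0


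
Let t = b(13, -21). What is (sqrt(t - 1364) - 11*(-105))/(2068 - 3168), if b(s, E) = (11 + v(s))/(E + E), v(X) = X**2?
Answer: -21/20 - I*sqrt(67046)/7700 ≈ -1.05 - 0.033628*I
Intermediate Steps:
b(s, E) = (11 + s**2)/(2*E) (b(s, E) = (11 + s**2)/(E + E) = (11 + s**2)/((2*E)) = (11 + s**2)*(1/(2*E)) = (11 + s**2)/(2*E))
t = -30/7 (t = (1/2)*(11 + 13**2)/(-21) = (1/2)*(-1/21)*(11 + 169) = (1/2)*(-1/21)*180 = -30/7 ≈ -4.2857)
(sqrt(t - 1364) - 11*(-105))/(2068 - 3168) = (sqrt(-30/7 - 1364) - 11*(-105))/(2068 - 3168) = (sqrt(-9578/7) + 1155)/(-1100) = (I*sqrt(67046)/7 + 1155)*(-1/1100) = (1155 + I*sqrt(67046)/7)*(-1/1100) = -21/20 - I*sqrt(67046)/7700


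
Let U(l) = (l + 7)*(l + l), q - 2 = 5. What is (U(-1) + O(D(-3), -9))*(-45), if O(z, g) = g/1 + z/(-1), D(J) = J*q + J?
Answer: -135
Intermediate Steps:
q = 7 (q = 2 + 5 = 7)
D(J) = 8*J (D(J) = J*7 + J = 7*J + J = 8*J)
O(z, g) = g - z (O(z, g) = g*1 + z*(-1) = g - z)
U(l) = 2*l*(7 + l) (U(l) = (7 + l)*(2*l) = 2*l*(7 + l))
(U(-1) + O(D(-3), -9))*(-45) = (2*(-1)*(7 - 1) + (-9 - 8*(-3)))*(-45) = (2*(-1)*6 + (-9 - 1*(-24)))*(-45) = (-12 + (-9 + 24))*(-45) = (-12 + 15)*(-45) = 3*(-45) = -135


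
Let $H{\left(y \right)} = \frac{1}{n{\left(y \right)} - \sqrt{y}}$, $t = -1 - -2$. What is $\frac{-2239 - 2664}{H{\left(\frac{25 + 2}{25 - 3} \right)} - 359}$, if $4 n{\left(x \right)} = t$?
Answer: $\frac{361052017}{26452021} - \frac{117672 \sqrt{66}}{26452021} \approx 13.613$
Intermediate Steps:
$t = 1$ ($t = -1 + 2 = 1$)
$n{\left(x \right)} = \frac{1}{4}$ ($n{\left(x \right)} = \frac{1}{4} \cdot 1 = \frac{1}{4}$)
$H{\left(y \right)} = \frac{1}{\frac{1}{4} - \sqrt{y}}$
$\frac{-2239 - 2664}{H{\left(\frac{25 + 2}{25 - 3} \right)} - 359} = \frac{-2239 - 2664}{- \frac{4}{-1 + 4 \sqrt{\frac{25 + 2}{25 - 3}}} - 359} = - \frac{4903}{- \frac{4}{-1 + 4 \sqrt{\frac{27}{22}}} - 359} = - \frac{4903}{- \frac{4}{-1 + 4 \frac{3 \sqrt{66}}{22}} - 359} = - \frac{4903}{- \frac{4}{-1 + \frac{6 \sqrt{66}}{11}} - 359} = - \frac{4903}{-359 - \frac{4}{-1 + \frac{6 \sqrt{66}}{11}}}$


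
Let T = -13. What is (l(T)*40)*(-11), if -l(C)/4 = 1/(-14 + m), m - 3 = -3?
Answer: -880/7 ≈ -125.71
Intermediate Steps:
m = 0 (m = 3 - 3 = 0)
l(C) = 2/7 (l(C) = -4/(-14 + 0) = -4/(-14) = -4*(-1/14) = 2/7)
(l(T)*40)*(-11) = ((2/7)*40)*(-11) = (80/7)*(-11) = -880/7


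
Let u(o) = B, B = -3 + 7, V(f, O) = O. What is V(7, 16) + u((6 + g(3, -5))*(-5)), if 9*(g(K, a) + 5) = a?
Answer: 20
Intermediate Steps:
g(K, a) = -5 + a/9
B = 4
u(o) = 4
V(7, 16) + u((6 + g(3, -5))*(-5)) = 16 + 4 = 20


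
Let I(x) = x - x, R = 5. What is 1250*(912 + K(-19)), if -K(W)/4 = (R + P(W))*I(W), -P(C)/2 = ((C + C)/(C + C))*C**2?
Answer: 1140000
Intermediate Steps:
P(C) = -2*C**2 (P(C) = -2*(C + C)/(C + C)*C**2 = -2*(2*C)/((2*C))*C**2 = -2*(2*C)*(1/(2*C))*C**2 = -2*C**2)
I(x) = 0
K(W) = 0 (K(W) = -4*(5 - 2*W**2)*0 = -4*0 = 0)
1250*(912 + K(-19)) = 1250*(912 + 0) = 1250*912 = 1140000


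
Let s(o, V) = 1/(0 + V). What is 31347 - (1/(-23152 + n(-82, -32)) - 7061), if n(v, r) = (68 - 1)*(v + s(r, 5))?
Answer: 5498604509/143163 ≈ 38408.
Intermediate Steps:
s(o, V) = 1/V
n(v, r) = 67/5 + 67*v (n(v, r) = (68 - 1)*(v + 1/5) = 67*(v + ⅕) = 67*(⅕ + v) = 67/5 + 67*v)
31347 - (1/(-23152 + n(-82, -32)) - 7061) = 31347 - (1/(-23152 + (67/5 + 67*(-82))) - 7061) = 31347 - (1/(-23152 + (67/5 - 5494)) - 7061) = 31347 - (1/(-23152 - 27403/5) - 7061) = 31347 - (1/(-143163/5) - 7061) = 31347 - (-5/143163 - 7061) = 31347 - 1*(-1010873948/143163) = 31347 + 1010873948/143163 = 5498604509/143163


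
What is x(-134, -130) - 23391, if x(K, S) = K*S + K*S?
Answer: 11449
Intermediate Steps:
x(K, S) = 2*K*S
x(-134, -130) - 23391 = 2*(-134)*(-130) - 23391 = 34840 - 23391 = 11449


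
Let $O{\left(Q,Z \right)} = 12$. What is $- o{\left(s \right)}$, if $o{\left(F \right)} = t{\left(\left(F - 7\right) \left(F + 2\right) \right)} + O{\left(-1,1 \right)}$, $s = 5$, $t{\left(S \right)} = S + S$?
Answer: $16$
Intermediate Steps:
$t{\left(S \right)} = 2 S$
$o{\left(F \right)} = 12 + 2 \left(-7 + F\right) \left(2 + F\right)$ ($o{\left(F \right)} = 2 \left(F - 7\right) \left(F + 2\right) + 12 = 2 \left(-7 + F\right) \left(2 + F\right) + 12 = 12 + 2 \left(-7 + F\right) \left(2 + F\right)$)
$- o{\left(s \right)} = - (-16 - 50 + 2 \cdot 5^{2}) = - (-16 - 50 + 2 \cdot 25) = - (-16 - 50 + 50) = \left(-1\right) \left(-16\right) = 16$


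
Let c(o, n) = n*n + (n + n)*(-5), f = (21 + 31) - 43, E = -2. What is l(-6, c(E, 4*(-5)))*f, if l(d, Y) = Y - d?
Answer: 5454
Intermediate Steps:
f = 9 (f = 52 - 43 = 9)
c(o, n) = n² - 10*n (c(o, n) = n² + (2*n)*(-5) = n² - 10*n)
l(-6, c(E, 4*(-5)))*f = ((4*(-5))*(-10 + 4*(-5)) - 1*(-6))*9 = (-20*(-10 - 20) + 6)*9 = (-20*(-30) + 6)*9 = (600 + 6)*9 = 606*9 = 5454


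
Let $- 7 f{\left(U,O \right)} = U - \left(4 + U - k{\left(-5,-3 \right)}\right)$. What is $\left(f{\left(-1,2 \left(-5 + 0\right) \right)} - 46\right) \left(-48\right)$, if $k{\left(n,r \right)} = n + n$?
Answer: $2112$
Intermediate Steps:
$k{\left(n,r \right)} = 2 n$
$f{\left(U,O \right)} = 2$ ($f{\left(U,O \right)} = - \frac{U + \left(\left(-4 - U\right) + 2 \left(-5\right)\right)}{7} = - \frac{U - \left(14 + U\right)}{7} = \left(- \frac{1}{7}\right) \left(-14\right) = 2$)
$\left(f{\left(-1,2 \left(-5 + 0\right) \right)} - 46\right) \left(-48\right) = \left(2 - 46\right) \left(-48\right) = \left(-44\right) \left(-48\right) = 2112$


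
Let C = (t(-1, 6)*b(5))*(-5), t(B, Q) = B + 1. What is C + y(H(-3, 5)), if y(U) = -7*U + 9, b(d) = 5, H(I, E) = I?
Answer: 30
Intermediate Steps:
t(B, Q) = 1 + B
C = 0 (C = ((1 - 1)*5)*(-5) = (0*5)*(-5) = 0*(-5) = 0)
y(U) = 9 - 7*U
C + y(H(-3, 5)) = 0 + (9 - 7*(-3)) = 0 + (9 + 21) = 0 + 30 = 30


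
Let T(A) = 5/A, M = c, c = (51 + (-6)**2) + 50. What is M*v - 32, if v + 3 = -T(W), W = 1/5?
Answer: -3868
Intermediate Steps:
c = 137 (c = (51 + 36) + 50 = 87 + 50 = 137)
M = 137
W = 1/5 ≈ 0.20000
v = -28 (v = -3 - 5/1/5 = -3 - 5*5 = -3 - 1*25 = -3 - 25 = -28)
M*v - 32 = 137*(-28) - 32 = -3836 - 32 = -3868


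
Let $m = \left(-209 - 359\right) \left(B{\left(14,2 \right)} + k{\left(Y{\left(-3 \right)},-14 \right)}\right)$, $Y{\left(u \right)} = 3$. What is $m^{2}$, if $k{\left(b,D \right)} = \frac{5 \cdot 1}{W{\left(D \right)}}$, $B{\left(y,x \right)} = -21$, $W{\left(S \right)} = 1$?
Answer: $82591744$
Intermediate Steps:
$k{\left(b,D \right)} = 5$ ($k{\left(b,D \right)} = \frac{5 \cdot 1}{1} = 5 \cdot 1 = 5$)
$m = 9088$ ($m = \left(-209 - 359\right) \left(-21 + 5\right) = \left(-568\right) \left(-16\right) = 9088$)
$m^{2} = 9088^{2} = 82591744$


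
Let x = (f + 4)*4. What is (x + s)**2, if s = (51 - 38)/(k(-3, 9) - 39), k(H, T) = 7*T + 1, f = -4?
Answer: 169/625 ≈ 0.27040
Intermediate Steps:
k(H, T) = 1 + 7*T
x = 0 (x = (-4 + 4)*4 = 0*4 = 0)
s = 13/25 (s = (51 - 38)/((1 + 7*9) - 39) = 13/((1 + 63) - 39) = 13/(64 - 39) = 13/25 ≈ 0.52000)
(x + s)**2 = (0 + 13/25)**2 = (13/25)**2 = 169/625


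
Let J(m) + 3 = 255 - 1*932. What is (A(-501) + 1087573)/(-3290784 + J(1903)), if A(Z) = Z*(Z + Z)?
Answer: -1589575/3291464 ≈ -0.48294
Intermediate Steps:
J(m) = -680 (J(m) = -3 + (255 - 1*932) = -3 + (255 - 932) = -3 - 677 = -680)
A(Z) = 2*Z² (A(Z) = Z*(2*Z) = 2*Z²)
(A(-501) + 1087573)/(-3290784 + J(1903)) = (2*(-501)² + 1087573)/(-3290784 - 680) = (2*251001 + 1087573)/(-3291464) = (502002 + 1087573)*(-1/3291464) = 1589575*(-1/3291464) = -1589575/3291464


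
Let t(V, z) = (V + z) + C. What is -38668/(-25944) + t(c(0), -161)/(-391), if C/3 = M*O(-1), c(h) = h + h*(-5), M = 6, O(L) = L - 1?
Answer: 219893/110262 ≈ 1.9943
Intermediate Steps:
O(L) = -1 + L
c(h) = -4*h (c(h) = h - 5*h = -4*h)
C = -36 (C = 3*(6*(-1 - 1)) = 3*(6*(-2)) = 3*(-12) = -36)
t(V, z) = -36 + V + z (t(V, z) = (V + z) - 36 = -36 + V + z)
-38668/(-25944) + t(c(0), -161)/(-391) = -38668/(-25944) + (-36 - 4*0 - 161)/(-391) = -38668*(-1/25944) + (-36 + 0 - 161)*(-1/391) = 9667/6486 - 197*(-1/391) = 9667/6486 + 197/391 = 219893/110262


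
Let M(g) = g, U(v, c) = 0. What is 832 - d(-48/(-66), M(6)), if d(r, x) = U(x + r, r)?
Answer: 832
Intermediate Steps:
d(r, x) = 0
832 - d(-48/(-66), M(6)) = 832 - 1*0 = 832 + 0 = 832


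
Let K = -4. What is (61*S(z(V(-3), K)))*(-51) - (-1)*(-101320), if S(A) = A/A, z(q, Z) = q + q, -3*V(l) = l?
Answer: -104431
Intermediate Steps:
V(l) = -l/3
z(q, Z) = 2*q
S(A) = 1
(61*S(z(V(-3), K)))*(-51) - (-1)*(-101320) = (61*1)*(-51) - (-1)*(-101320) = 61*(-51) - 1*101320 = -3111 - 101320 = -104431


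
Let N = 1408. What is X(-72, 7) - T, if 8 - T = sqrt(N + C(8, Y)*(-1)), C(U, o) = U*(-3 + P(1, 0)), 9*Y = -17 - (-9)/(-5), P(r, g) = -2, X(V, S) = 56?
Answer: 48 + 2*sqrt(362) ≈ 86.053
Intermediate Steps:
Y = -94/45 (Y = (-17 - (-9)/(-5))/9 = (-17 - (-9)*(-1)/5)/9 = (-17 - 1*9/5)/9 = (-17 - 9/5)/9 = (1/9)*(-94/5) = -94/45 ≈ -2.0889)
C(U, o) = -5*U (C(U, o) = U*(-3 - 2) = U*(-5) = -5*U)
T = 8 - 2*sqrt(362) (T = 8 - sqrt(1408 - 5*8*(-1)) = 8 - sqrt(1408 - 40*(-1)) = 8 - sqrt(1408 + 40) = 8 - sqrt(1448) = 8 - 2*sqrt(362) ≈ -30.053)
X(-72, 7) - T = 56 - (8 - 2*sqrt(362)) = 56 + (-8 + 2*sqrt(362)) = 48 + 2*sqrt(362)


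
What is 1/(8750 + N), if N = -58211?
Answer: -1/49461 ≈ -2.0218e-5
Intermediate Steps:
1/(8750 + N) = 1/(8750 - 58211) = 1/(-49461) = -1/49461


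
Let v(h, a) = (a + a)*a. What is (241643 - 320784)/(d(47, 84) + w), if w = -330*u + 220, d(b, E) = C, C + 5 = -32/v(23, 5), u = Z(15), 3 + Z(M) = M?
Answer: 68225/3229 ≈ 21.129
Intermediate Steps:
Z(M) = -3 + M
u = 12 (u = -3 + 15 = 12)
v(h, a) = 2*a² (v(h, a) = (2*a)*a = 2*a²)
C = -141/25 (C = -5 - 32/(2*5²) = -5 - 32/(2*25) = -5 - 32/50 = -5 - 32*1/50 = -5 - 16/25 = -141/25 ≈ -5.6400)
d(b, E) = -141/25
w = -3740 (w = -330*12 + 220 = -3960 + 220 = -3740)
(241643 - 320784)/(d(47, 84) + w) = (241643 - 320784)/(-141/25 - 3740) = -79141/(-93641/25) = -79141*(-25/93641) = 68225/3229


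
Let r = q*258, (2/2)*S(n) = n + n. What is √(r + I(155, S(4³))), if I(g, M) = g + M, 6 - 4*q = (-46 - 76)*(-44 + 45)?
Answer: √8539 ≈ 92.407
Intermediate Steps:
q = 32 (q = 3/2 - (-46 - 76)*(-44 + 45)/4 = 3/2 - (-61)/2 = 3/2 - ¼*(-122) = 3/2 + 61/2 = 32)
S(n) = 2*n (S(n) = n + n = 2*n)
I(g, M) = M + g
r = 8256 (r = 32*258 = 8256)
√(r + I(155, S(4³))) = √(8256 + (2*4³ + 155)) = √(8256 + (2*64 + 155)) = √(8256 + (128 + 155)) = √(8256 + 283) = √8539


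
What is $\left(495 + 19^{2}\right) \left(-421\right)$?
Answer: $-360376$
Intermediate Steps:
$\left(495 + 19^{2}\right) \left(-421\right) = \left(495 + 361\right) \left(-421\right) = 856 \left(-421\right) = -360376$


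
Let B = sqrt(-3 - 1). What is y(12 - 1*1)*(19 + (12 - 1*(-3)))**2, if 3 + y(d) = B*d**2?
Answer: -3468 + 279752*I ≈ -3468.0 + 2.7975e+5*I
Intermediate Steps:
B = 2*I (B = sqrt(-4) = 2*I ≈ 2.0*I)
y(d) = -3 + 2*I*d**2 (y(d) = -3 + (2*I)*d**2 = -3 + 2*I*d**2)
y(12 - 1*1)*(19 + (12 - 1*(-3)))**2 = (-3 + 2*I*(12 - 1*1)**2)*(19 + (12 - 1*(-3)))**2 = (-3 + 2*I*(12 - 1)**2)*(19 + (12 + 3))**2 = (-3 + 2*I*11**2)*(19 + 15)**2 = (-3 + 2*I*121)*34**2 = (-3 + 242*I)*1156 = -3468 + 279752*I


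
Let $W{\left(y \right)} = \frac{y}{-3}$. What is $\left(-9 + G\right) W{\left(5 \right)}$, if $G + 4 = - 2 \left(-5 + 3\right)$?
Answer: $15$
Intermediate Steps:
$W{\left(y \right)} = - \frac{y}{3}$ ($W{\left(y \right)} = y \left(- \frac{1}{3}\right) = - \frac{y}{3}$)
$G = 0$ ($G = -4 - 2 \left(-5 + 3\right) = -4 - -4 = -4 + 4 = 0$)
$\left(-9 + G\right) W{\left(5 \right)} = \left(-9 + 0\right) \left(\left(- \frac{1}{3}\right) 5\right) = \left(-9\right) \left(- \frac{5}{3}\right) = 15$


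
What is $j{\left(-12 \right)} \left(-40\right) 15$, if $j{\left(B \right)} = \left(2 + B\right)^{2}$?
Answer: $-60000$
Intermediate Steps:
$j{\left(-12 \right)} \left(-40\right) 15 = \left(2 - 12\right)^{2} \left(-40\right) 15 = \left(-10\right)^{2} \left(-40\right) 15 = 100 \left(-40\right) 15 = \left(-4000\right) 15 = -60000$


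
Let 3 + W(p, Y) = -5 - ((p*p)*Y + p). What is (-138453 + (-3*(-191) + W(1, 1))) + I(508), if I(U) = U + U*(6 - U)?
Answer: -392398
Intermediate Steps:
W(p, Y) = -8 - p - Y*p² (W(p, Y) = -3 + (-5 - ((p*p)*Y + p)) = -3 + (-5 - (p²*Y + p)) = -3 + (-5 - (Y*p² + p)) = -3 + (-5 - (p + Y*p²)) = -3 + (-5 + (-p - Y*p²)) = -3 + (-5 - p - Y*p²) = -8 - p - Y*p²)
(-138453 + (-3*(-191) + W(1, 1))) + I(508) = (-138453 + (-3*(-191) + (-8 - 1*1 - 1*1*1²))) + 508*(7 - 1*508) = (-138453 + (573 + (-8 - 1 - 1*1*1))) + 508*(7 - 508) = (-138453 + (573 + (-8 - 1 - 1))) + 508*(-501) = (-138453 + (573 - 10)) - 254508 = (-138453 + 563) - 254508 = -137890 - 254508 = -392398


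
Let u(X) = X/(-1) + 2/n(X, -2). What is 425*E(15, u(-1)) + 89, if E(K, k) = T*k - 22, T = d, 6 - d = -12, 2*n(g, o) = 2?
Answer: 13689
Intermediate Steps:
n(g, o) = 1 (n(g, o) = (1/2)*2 = 1)
d = 18 (d = 6 - 1*(-12) = 6 + 12 = 18)
T = 18
u(X) = 2 - X (u(X) = X/(-1) + 2/1 = X*(-1) + 2*1 = -X + 2 = 2 - X)
E(K, k) = -22 + 18*k (E(K, k) = 18*k - 22 = -22 + 18*k)
425*E(15, u(-1)) + 89 = 425*(-22 + 18*(2 - 1*(-1))) + 89 = 425*(-22 + 18*(2 + 1)) + 89 = 425*(-22 + 18*3) + 89 = 425*(-22 + 54) + 89 = 425*32 + 89 = 13600 + 89 = 13689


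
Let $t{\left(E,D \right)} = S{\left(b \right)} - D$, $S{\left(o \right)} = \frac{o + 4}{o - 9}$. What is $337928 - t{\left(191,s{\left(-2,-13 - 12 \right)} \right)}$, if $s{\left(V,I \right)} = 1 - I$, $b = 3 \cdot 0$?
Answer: $\frac{3041590}{9} \approx 3.3795 \cdot 10^{5}$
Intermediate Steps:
$b = 0$
$S{\left(o \right)} = \frac{4 + o}{-9 + o}$
$t{\left(E,D \right)} = - \frac{4}{9} - D$ ($t{\left(E,D \right)} = \frac{4 + 0}{-9 + 0} - D = \frac{1}{-9} \cdot 4 - D = \left(- \frac{1}{9}\right) 4 - D = - \frac{4}{9} - D$)
$337928 - t{\left(191,s{\left(-2,-13 - 12 \right)} \right)} = 337928 - \left(- \frac{4}{9} - \left(1 - \left(-13 - 12\right)\right)\right) = 337928 - \left(- \frac{4}{9} - \left(1 - -25\right)\right) = 337928 - \left(- \frac{4}{9} - \left(1 + 25\right)\right) = 337928 - \left(- \frac{4}{9} - 26\right) = 337928 - - \frac{238}{9} = 337928 + \frac{238}{9} = \frac{3041590}{9}$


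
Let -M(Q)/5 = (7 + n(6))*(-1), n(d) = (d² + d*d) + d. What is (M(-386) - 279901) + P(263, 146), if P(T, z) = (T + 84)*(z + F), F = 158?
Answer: -173988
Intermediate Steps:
n(d) = d + 2*d² (n(d) = (d² + d²) + d = 2*d² + d = d + 2*d²)
P(T, z) = (84 + T)*(158 + z) (P(T, z) = (T + 84)*(z + 158) = (84 + T)*(158 + z))
M(Q) = 425 (M(Q) = -5*(7 + 6*(1 + 2*6))*(-1) = -5*(7 + 6*(1 + 12))*(-1) = -5*(7 + 6*13)*(-1) = -5*(7 + 78)*(-1) = -425*(-1) = -5*(-85) = 425)
(M(-386) - 279901) + P(263, 146) = (425 - 279901) + (13272 + 84*146 + 158*263 + 263*146) = -279476 + (13272 + 12264 + 41554 + 38398) = -279476 + 105488 = -173988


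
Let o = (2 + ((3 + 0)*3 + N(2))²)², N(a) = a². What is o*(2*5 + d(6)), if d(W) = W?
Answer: 467856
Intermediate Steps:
o = 29241 (o = (2 + ((3 + 0)*3 + 2²)²)² = (2 + (3*3 + 4)²)² = (2 + (9 + 4)²)² = (2 + 13²)² = (2 + 169)² = 171² = 29241)
o*(2*5 + d(6)) = 29241*(2*5 + 6) = 29241*(10 + 6) = 29241*16 = 467856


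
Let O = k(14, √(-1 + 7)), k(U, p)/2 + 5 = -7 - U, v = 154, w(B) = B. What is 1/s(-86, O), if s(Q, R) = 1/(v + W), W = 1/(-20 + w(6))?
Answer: 2155/14 ≈ 153.93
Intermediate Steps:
W = -1/14 (W = 1/(-20 + 6) = 1/(-14) = -1/14 ≈ -0.071429)
k(U, p) = -24 - 2*U (k(U, p) = -10 + 2*(-7 - U) = -10 + (-14 - 2*U) = -24 - 2*U)
O = -52 (O = -24 - 2*14 = -24 - 28 = -52)
s(Q, R) = 14/2155 (s(Q, R) = 1/(154 - 1/14) = 1/(2155/14) = 14/2155)
1/s(-86, O) = 1/(14/2155) = 2155/14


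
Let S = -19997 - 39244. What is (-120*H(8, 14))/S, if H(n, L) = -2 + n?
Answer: 240/19747 ≈ 0.012154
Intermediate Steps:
S = -59241
(-120*H(8, 14))/S = -120*(-2 + 8)/(-59241) = -120*6*(-1/59241) = -720*(-1/59241) = 240/19747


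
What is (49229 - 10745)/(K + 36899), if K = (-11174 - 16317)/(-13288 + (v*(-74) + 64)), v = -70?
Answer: 309565296/296843047 ≈ 1.0429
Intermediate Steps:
K = 27491/8044 (K = (-11174 - 16317)/(-13288 + (-70*(-74) + 64)) = -27491/(-13288 + (5180 + 64)) = -27491/(-13288 + 5244) = -27491/(-8044) = -27491*(-1/8044) = 27491/8044 ≈ 3.4176)
(49229 - 10745)/(K + 36899) = (49229 - 10745)/(27491/8044 + 36899) = 38484/(296843047/8044) = 38484*(8044/296843047) = 309565296/296843047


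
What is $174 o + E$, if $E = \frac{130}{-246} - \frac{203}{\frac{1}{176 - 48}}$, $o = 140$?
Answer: $- \frac{199817}{123} \approx -1624.5$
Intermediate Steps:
$E = - \frac{3196097}{123}$ ($E = 130 \left(- \frac{1}{246}\right) - \frac{203}{\frac{1}{128}} = - \frac{65}{123} - 203 \frac{1}{\frac{1}{128}} = - \frac{65}{123} - 25984 = - \frac{3196097}{123} \approx -25985.0$)
$174 o + E = 174 \cdot 140 - \frac{3196097}{123} = 24360 - \frac{3196097}{123} = - \frac{199817}{123}$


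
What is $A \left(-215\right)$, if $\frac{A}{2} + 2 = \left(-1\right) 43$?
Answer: $19350$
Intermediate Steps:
$A = -90$ ($A = -4 + 2 \left(\left(-1\right) 43\right) = -4 + 2 \left(-43\right) = -4 - 86 = -90$)
$A \left(-215\right) = \left(-90\right) \left(-215\right) = 19350$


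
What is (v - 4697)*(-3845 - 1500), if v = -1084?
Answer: 30899445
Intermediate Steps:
(v - 4697)*(-3845 - 1500) = (-1084 - 4697)*(-3845 - 1500) = -5781*(-5345) = 30899445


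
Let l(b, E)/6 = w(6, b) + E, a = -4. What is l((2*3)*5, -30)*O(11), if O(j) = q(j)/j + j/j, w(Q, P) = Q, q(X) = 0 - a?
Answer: -2160/11 ≈ -196.36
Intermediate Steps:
q(X) = 4 (q(X) = 0 - 1*(-4) = 0 + 4 = 4)
l(b, E) = 36 + 6*E (l(b, E) = 6*(6 + E) = 36 + 6*E)
O(j) = 1 + 4/j (O(j) = 4/j + j/j = 4/j + 1 = 1 + 4/j)
l((2*3)*5, -30)*O(11) = (36 + 6*(-30))*((4 + 11)/11) = (36 - 180)*((1/11)*15) = -144*15/11 = -2160/11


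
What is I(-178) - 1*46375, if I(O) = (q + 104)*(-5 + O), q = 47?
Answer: -74008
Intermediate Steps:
I(O) = -755 + 151*O (I(O) = (47 + 104)*(-5 + O) = 151*(-5 + O) = -755 + 151*O)
I(-178) - 1*46375 = (-755 + 151*(-178)) - 1*46375 = (-755 - 26878) - 46375 = -27633 - 46375 = -74008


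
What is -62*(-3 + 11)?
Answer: -496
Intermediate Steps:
-62*(-3 + 11) = -62*8 = -496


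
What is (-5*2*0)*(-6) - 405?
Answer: -405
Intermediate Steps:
(-5*2*0)*(-6) - 405 = -10*0*(-6) - 405 = 0*(-6) - 405 = 0 - 405 = -405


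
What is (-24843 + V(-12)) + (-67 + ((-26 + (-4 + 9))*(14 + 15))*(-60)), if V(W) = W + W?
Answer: 11606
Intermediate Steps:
V(W) = 2*W
(-24843 + V(-12)) + (-67 + ((-26 + (-4 + 9))*(14 + 15))*(-60)) = (-24843 + 2*(-12)) + (-67 + ((-26 + (-4 + 9))*(14 + 15))*(-60)) = (-24843 - 24) + (-67 + ((-26 + 5)*29)*(-60)) = -24867 + (-67 - 21*29*(-60)) = -24867 + (-67 - 609*(-60)) = -24867 + (-67 + 36540) = -24867 + 36473 = 11606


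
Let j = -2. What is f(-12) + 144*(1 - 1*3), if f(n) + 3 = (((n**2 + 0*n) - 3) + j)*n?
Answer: -1959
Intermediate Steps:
f(n) = -3 + n*(-5 + n**2) (f(n) = -3 + (((n**2 + 0*n) - 3) - 2)*n = -3 + (((n**2 + 0) - 3) - 2)*n = -3 + ((n**2 - 3) - 2)*n = -3 + ((-3 + n**2) - 2)*n = -3 + (-5 + n**2)*n = -3 + n*(-5 + n**2))
f(-12) + 144*(1 - 1*3) = (-3 + (-12)**3 - 5*(-12)) + 144*(1 - 1*3) = (-3 - 1728 + 60) + 144*(1 - 3) = -1671 + 144*(-2) = -1671 - 288 = -1959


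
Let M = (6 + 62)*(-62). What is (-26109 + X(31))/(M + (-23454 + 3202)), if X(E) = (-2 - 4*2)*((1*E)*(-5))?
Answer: 24559/24468 ≈ 1.0037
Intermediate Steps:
M = -4216 (M = 68*(-62) = -4216)
X(E) = 50*E (X(E) = (-2 - 8)*(E*(-5)) = -(-50)*E = 50*E)
(-26109 + X(31))/(M + (-23454 + 3202)) = (-26109 + 50*31)/(-4216 + (-23454 + 3202)) = (-26109 + 1550)/(-4216 - 20252) = -24559/(-24468) = -24559*(-1/24468) = 24559/24468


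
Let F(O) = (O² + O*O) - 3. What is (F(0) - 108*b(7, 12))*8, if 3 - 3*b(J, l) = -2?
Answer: -1464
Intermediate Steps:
b(J, l) = 5/3 (b(J, l) = 1 - ⅓*(-2) = 1 + ⅔ = 5/3)
F(O) = -3 + 2*O² (F(O) = (O² + O²) - 3 = 2*O² - 3 = -3 + 2*O²)
(F(0) - 108*b(7, 12))*8 = ((-3 + 2*0²) - 108*5/3)*8 = ((-3 + 2*0) - 180)*8 = ((-3 + 0) - 180)*8 = (-3 - 180)*8 = -183*8 = -1464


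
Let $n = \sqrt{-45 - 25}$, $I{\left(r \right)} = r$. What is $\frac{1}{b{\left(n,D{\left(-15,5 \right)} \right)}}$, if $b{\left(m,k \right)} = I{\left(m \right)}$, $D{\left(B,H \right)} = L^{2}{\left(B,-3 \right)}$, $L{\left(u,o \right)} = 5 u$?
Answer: $- \frac{i \sqrt{70}}{70} \approx - 0.11952 i$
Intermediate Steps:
$D{\left(B,H \right)} = 25 B^{2}$ ($D{\left(B,H \right)} = \left(5 B\right)^{2} = 25 B^{2}$)
$n = i \sqrt{70}$ ($n = \sqrt{-70} = i \sqrt{70} \approx 8.3666 i$)
$b{\left(m,k \right)} = m$
$\frac{1}{b{\left(n,D{\left(-15,5 \right)} \right)}} = \frac{1}{i \sqrt{70}} = - \frac{i \sqrt{70}}{70}$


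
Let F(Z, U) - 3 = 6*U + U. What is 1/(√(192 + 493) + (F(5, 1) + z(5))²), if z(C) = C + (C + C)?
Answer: 125/77988 - √685/389940 ≈ 0.0015357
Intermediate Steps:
z(C) = 3*C (z(C) = C + 2*C = 3*C)
F(Z, U) = 3 + 7*U (F(Z, U) = 3 + (6*U + U) = 3 + 7*U)
1/(√(192 + 493) + (F(5, 1) + z(5))²) = 1/(√(192 + 493) + ((3 + 7*1) + 3*5)²) = 1/(√685 + ((3 + 7) + 15)²) = 1/(√685 + (10 + 15)²) = 1/(√685 + 25²) = 1/(√685 + 625) = 1/(625 + √685)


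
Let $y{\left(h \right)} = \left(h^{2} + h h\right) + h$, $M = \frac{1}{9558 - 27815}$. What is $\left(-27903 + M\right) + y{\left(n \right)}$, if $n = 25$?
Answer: $- \frac{486147397}{18257} \approx -26628.0$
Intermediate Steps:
$M = - \frac{1}{18257}$ ($M = \frac{1}{-18257} = - \frac{1}{18257} \approx -5.4774 \cdot 10^{-5}$)
$y{\left(h \right)} = h + 2 h^{2}$ ($y{\left(h \right)} = \left(h^{2} + h^{2}\right) + h = 2 h^{2} + h = h + 2 h^{2}$)
$\left(-27903 + M\right) + y{\left(n \right)} = \left(-27903 - \frac{1}{18257}\right) + 25 \left(1 + 2 \cdot 25\right) = - \frac{509425072}{18257} + 25 \left(1 + 50\right) = - \frac{509425072}{18257} + 25 \cdot 51 = - \frac{509425072}{18257} + 1275 = - \frac{486147397}{18257}$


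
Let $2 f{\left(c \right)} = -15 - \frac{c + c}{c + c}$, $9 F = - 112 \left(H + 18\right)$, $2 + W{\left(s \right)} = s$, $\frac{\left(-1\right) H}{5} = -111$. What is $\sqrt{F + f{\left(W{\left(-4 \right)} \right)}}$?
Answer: $\frac{2 i \sqrt{16062}}{3} \approx 84.491 i$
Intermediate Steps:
$H = 555$ ($H = \left(-5\right) \left(-111\right) = 555$)
$W{\left(s \right)} = -2 + s$
$F = - \frac{21392}{3}$ ($F = \frac{\left(-112\right) \left(555 + 18\right)}{9} = \frac{\left(-112\right) 573}{9} = \frac{1}{9} \left(-64176\right) = - \frac{21392}{3} \approx -7130.7$)
$f{\left(c \right)} = -8$ ($f{\left(c \right)} = \frac{-15 - \frac{c + c}{c + c}}{2} = \frac{-15 - \frac{2 c}{2 c}}{2} = \frac{-15 - 2 c \frac{1}{2 c}}{2} = \frac{-15 - 1}{2} = \frac{1}{2} \left(-16\right) = -8$)
$\sqrt{F + f{\left(W{\left(-4 \right)} \right)}} = \sqrt{- \frac{21392}{3} - 8} = \sqrt{- \frac{21416}{3}} = \frac{2 i \sqrt{16062}}{3}$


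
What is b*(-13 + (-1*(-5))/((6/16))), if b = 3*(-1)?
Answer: -1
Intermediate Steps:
b = -3
b*(-13 + (-1*(-5))/((6/16))) = -3*(-13 + (-1*(-5))/((6/16))) = -3*(-13 + 5/((6*(1/16)))) = -3*(-13 + 5/(3/8)) = -3*(-13 + 5*(8/3)) = -3*(-13 + 40/3) = -3*1/3 = -1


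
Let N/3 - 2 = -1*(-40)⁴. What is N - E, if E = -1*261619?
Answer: -7418375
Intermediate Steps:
E = -261619
N = -7679994 (N = 6 + 3*(-1*(-40)⁴) = 6 + 3*(-1*2560000) = 6 + 3*(-2560000) = 6 - 7680000 = -7679994)
N - E = -7679994 - 1*(-261619) = -7679994 + 261619 = -7418375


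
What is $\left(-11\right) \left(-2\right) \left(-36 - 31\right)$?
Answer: $-1474$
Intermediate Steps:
$\left(-11\right) \left(-2\right) \left(-36 - 31\right) = 22 \left(-67\right) = -1474$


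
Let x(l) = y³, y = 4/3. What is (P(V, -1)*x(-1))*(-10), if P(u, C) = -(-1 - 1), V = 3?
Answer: -1280/27 ≈ -47.407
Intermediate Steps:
P(u, C) = 2 (P(u, C) = -1*(-2) = 2)
y = 4/3 (y = 4*(⅓) = 4/3 ≈ 1.3333)
x(l) = 64/27 (x(l) = (4/3)³ = 64/27)
(P(V, -1)*x(-1))*(-10) = (2*(64/27))*(-10) = (128/27)*(-10) = -1280/27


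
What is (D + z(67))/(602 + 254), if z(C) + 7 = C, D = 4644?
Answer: 588/107 ≈ 5.4953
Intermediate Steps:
z(C) = -7 + C
(D + z(67))/(602 + 254) = (4644 + (-7 + 67))/(602 + 254) = (4644 + 60)/856 = 4704*(1/856) = 588/107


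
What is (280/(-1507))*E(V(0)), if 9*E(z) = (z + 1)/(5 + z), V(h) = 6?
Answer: -1960/149193 ≈ -0.013137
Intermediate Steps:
E(z) = (1 + z)/(9*(5 + z)) (E(z) = ((z + 1)/(5 + z))/9 = ((1 + z)/(5 + z))/9 = (1 + z)/(9*(5 + z)))
(280/(-1507))*E(V(0)) = (280/(-1507))*((1 + 6)/(9*(5 + 6))) = (280*(-1/1507))*((⅑)*7/11) = -280*7/(13563*11) = -280/1507*7/99 = -1960/149193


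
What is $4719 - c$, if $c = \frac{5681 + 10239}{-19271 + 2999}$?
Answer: $\frac{4800218}{1017} \approx 4720.0$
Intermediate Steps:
$c = - \frac{995}{1017}$ ($c = \frac{15920}{-16272} = 15920 \left(- \frac{1}{16272}\right) = - \frac{995}{1017} \approx -0.97837$)
$4719 - c = 4719 - - \frac{995}{1017} = 4719 + \frac{995}{1017} = \frac{4800218}{1017}$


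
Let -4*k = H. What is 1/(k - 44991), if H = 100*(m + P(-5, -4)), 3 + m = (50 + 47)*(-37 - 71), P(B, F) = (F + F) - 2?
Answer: 1/217234 ≈ 4.6033e-6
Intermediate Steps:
P(B, F) = -2 + 2*F (P(B, F) = 2*F - 2 = -2 + 2*F)
m = -10479 (m = -3 + (50 + 47)*(-37 - 71) = -3 + 97*(-108) = -3 - 10476 = -10479)
H = -1048900 (H = 100*(-10479 + (-2 + 2*(-4))) = 100*(-10479 + (-2 - 8)) = 100*(-10479 - 10) = 100*(-10489) = -1048900)
k = 262225 (k = -¼*(-1048900) = 262225)
1/(k - 44991) = 1/(262225 - 44991) = 1/217234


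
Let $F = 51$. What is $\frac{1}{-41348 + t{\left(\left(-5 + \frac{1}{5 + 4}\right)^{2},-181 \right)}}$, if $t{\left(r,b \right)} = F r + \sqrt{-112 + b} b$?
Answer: $- \frac{29254068}{1180935229573} + \frac{131949 i \sqrt{293}}{1180935229573} \approx -2.4772 \cdot 10^{-5} + 1.9126 \cdot 10^{-6} i$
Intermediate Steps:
$t{\left(r,b \right)} = 51 r + b \sqrt{-112 + b}$ ($t{\left(r,b \right)} = 51 r + \sqrt{-112 + b} b = 51 r + b \sqrt{-112 + b}$)
$\frac{1}{-41348 + t{\left(\left(-5 + \frac{1}{5 + 4}\right)^{2},-181 \right)}} = \frac{1}{-41348 + \left(51 \left(-5 + \frac{1}{5 + 4}\right)^{2} - 181 \sqrt{-112 - 181}\right)} = \frac{1}{-41348 + \left(51 \left(-5 + \frac{1}{9}\right)^{2} - 181 \sqrt{-293}\right)} = \frac{1}{-41348 + \left(51 \left(-5 + \frac{1}{9}\right)^{2} - 181 i \sqrt{293}\right)} = \frac{1}{-41348 + \left(51 \left(- \frac{44}{9}\right)^{2} - 181 i \sqrt{293}\right)} = \frac{1}{-41348 + \left(51 \cdot \frac{1936}{81} - 181 i \sqrt{293}\right)} = \frac{1}{-41348 + \left(\frac{32912}{27} - 181 i \sqrt{293}\right)} = \frac{1}{- \frac{1083484}{27} - 181 i \sqrt{293}}$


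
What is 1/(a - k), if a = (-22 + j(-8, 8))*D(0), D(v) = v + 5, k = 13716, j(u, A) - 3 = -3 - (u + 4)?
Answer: -1/13806 ≈ -7.2432e-5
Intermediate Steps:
j(u, A) = -4 - u (j(u, A) = 3 + (-3 - (u + 4)) = 3 + (-3 - (4 + u)) = 3 + (-3 + (-4 - u)) = 3 + (-7 - u) = -4 - u)
D(v) = 5 + v
a = -90 (a = (-22 + (-4 - 1*(-8)))*(5 + 0) = (-22 + (-4 + 8))*5 = (-22 + 4)*5 = -18*5 = -90)
1/(a - k) = 1/(-90 - 1*13716) = 1/(-90 - 13716) = 1/(-13806) = -1/13806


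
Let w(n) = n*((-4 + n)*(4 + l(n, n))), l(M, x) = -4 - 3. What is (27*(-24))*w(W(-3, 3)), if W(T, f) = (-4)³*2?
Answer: 32845824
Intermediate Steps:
W(T, f) = -128 (W(T, f) = -64*2 = -128)
l(M, x) = -7
w(n) = n*(12 - 3*n) (w(n) = n*((-4 + n)*(4 - 7)) = n*((-4 + n)*(-3)) = n*(12 - 3*n))
(27*(-24))*w(W(-3, 3)) = (27*(-24))*(3*(-128)*(4 - 1*(-128))) = -1944*(-128)*(4 + 128) = -1944*(-128)*132 = -648*(-50688) = 32845824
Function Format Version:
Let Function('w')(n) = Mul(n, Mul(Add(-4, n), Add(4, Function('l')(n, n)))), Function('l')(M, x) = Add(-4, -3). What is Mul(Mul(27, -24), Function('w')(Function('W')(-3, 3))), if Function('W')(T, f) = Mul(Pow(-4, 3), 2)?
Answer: 32845824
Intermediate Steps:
Function('W')(T, f) = -128 (Function('W')(T, f) = Mul(-64, 2) = -128)
Function('l')(M, x) = -7
Function('w')(n) = Mul(n, Add(12, Mul(-3, n))) (Function('w')(n) = Mul(n, Mul(Add(-4, n), Add(4, -7))) = Mul(n, Mul(Add(-4, n), -3)) = Mul(n, Add(12, Mul(-3, n))))
Mul(Mul(27, -24), Function('w')(Function('W')(-3, 3))) = Mul(Mul(27, -24), Mul(3, -128, Add(4, Mul(-1, -128)))) = Mul(-648, Mul(3, -128, Add(4, 128))) = Mul(-648, Mul(3, -128, 132)) = Mul(-648, -50688) = 32845824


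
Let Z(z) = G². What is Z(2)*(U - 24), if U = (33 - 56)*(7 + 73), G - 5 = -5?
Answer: 0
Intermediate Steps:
G = 0 (G = 5 - 5 = 0)
U = -1840 (U = -23*80 = -1840)
Z(z) = 0 (Z(z) = 0² = 0)
Z(2)*(U - 24) = 0*(-1840 - 24) = 0*(-1864) = 0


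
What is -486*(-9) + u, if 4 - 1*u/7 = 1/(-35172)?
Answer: 154827151/35172 ≈ 4402.0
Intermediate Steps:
u = 984823/35172 (u = 28 - 7/(-35172) = 28 - 7*(-1/35172) = 28 + 7/35172 = 984823/35172 ≈ 28.000)
-486*(-9) + u = -486*(-9) + 984823/35172 = 4374 + 984823/35172 = 154827151/35172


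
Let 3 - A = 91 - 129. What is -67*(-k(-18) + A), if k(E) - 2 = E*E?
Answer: 19095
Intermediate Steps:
k(E) = 2 + E² (k(E) = 2 + E*E = 2 + E²)
A = 41 (A = 3 - (91 - 129) = 3 - 1*(-38) = 3 + 38 = 41)
-67*(-k(-18) + A) = -67*(-(2 + (-18)²) + 41) = -67*(-(2 + 324) + 41) = -67*(-1*326 + 41) = -67*(-326 + 41) = -67*(-285) = 19095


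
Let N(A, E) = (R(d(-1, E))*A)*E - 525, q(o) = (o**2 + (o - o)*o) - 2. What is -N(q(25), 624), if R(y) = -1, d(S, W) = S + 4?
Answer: 389277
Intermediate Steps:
d(S, W) = 4 + S
q(o) = -2 + o**2 (q(o) = (o**2 + 0*o) - 2 = (o**2 + 0) - 2 = o**2 - 2 = -2 + o**2)
N(A, E) = -525 - A*E (N(A, E) = (-A)*E - 525 = -A*E - 525 = -525 - A*E)
-N(q(25), 624) = -(-525 - 1*(-2 + 25**2)*624) = -(-525 - 1*(-2 + 625)*624) = -(-525 - 1*623*624) = -(-525 - 388752) = -1*(-389277) = 389277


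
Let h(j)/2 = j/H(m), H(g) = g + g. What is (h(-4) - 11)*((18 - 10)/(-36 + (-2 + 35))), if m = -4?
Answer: 80/3 ≈ 26.667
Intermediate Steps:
H(g) = 2*g
h(j) = -j/4 (h(j) = 2*(j/((2*(-4)))) = 2*(j/(-8)) = 2*(j*(-⅛)) = 2*(-j/8) = -j/4)
(h(-4) - 11)*((18 - 10)/(-36 + (-2 + 35))) = (-¼*(-4) - 11)*((18 - 10)/(-36 + (-2 + 35))) = (1 - 11)*(8/(-36 + 33)) = -80/(-3) = -80*(-1)/3 = -10*(-8/3) = 80/3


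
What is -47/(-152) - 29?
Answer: -4361/152 ≈ -28.691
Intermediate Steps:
-47/(-152) - 29 = -1/152*(-47) - 29 = 47/152 - 29 = -4361/152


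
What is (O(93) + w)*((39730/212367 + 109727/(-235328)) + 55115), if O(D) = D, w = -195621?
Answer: -773798647116595553/71804456 ≈ -1.0776e+10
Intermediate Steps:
(O(93) + w)*((39730/212367 + 109727/(-235328)) + 55115) = (93 - 195621)*((39730/212367 + 109727/(-235328)) + 55115) = -195528*((39730*(1/212367) + 109727*(-1/235328)) + 55115) = -195528*((1370/7323 - 109727/235328) + 55115) = -195528*(-481131461/1723306944 + 55115) = -195528*94979581087099/1723306944 = -773798647116595553/71804456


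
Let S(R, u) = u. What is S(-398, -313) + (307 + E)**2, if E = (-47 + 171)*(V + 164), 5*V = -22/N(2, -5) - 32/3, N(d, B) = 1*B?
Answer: 2361042531136/5625 ≈ 4.1974e+8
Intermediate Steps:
N(d, B) = B
V = -94/75 (V = (-22/(-5) - 32/3)/5 = (-22*(-1/5) - 32*1/3)/5 = (22/5 - 32/3)/5 = (1/5)*(-94/15) = -94/75 ≈ -1.2533)
E = 1513544/75 (E = (-47 + 171)*(-94/75 + 164) = 124*(12206/75) = 1513544/75 ≈ 20181.)
S(-398, -313) + (307 + E)**2 = -313 + (307 + 1513544/75)**2 = -313 + (1536569/75)**2 = -313 + 2361044291761/5625 = 2361042531136/5625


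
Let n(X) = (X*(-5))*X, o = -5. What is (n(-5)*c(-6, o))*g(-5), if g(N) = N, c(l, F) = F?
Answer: -3125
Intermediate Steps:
n(X) = -5*X² (n(X) = (-5*X)*X = -5*X²)
(n(-5)*c(-6, o))*g(-5) = (-5*(-5)²*(-5))*(-5) = (-5*25*(-5))*(-5) = -125*(-5)*(-5) = 625*(-5) = -3125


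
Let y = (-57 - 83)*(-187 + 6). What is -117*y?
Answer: -2964780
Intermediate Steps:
y = 25340 (y = -140*(-181) = 25340)
-117*y = -117*25340 = -2964780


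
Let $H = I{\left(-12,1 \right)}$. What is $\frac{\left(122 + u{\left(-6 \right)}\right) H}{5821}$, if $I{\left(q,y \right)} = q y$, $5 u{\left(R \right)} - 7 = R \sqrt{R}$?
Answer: $- \frac{7404}{29105} + \frac{72 i \sqrt{6}}{29105} \approx -0.25439 + 0.0060595 i$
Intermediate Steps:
$u{\left(R \right)} = \frac{7}{5} + \frac{R^{\frac{3}{2}}}{5}$ ($u{\left(R \right)} = \frac{7}{5} + \frac{R \sqrt{R}}{5} = \frac{7}{5} + \frac{R^{\frac{3}{2}}}{5}$)
$H = -12$ ($H = \left(-12\right) 1 = -12$)
$\frac{\left(122 + u{\left(-6 \right)}\right) H}{5821} = \frac{\left(122 + \left(\frac{7}{5} + \frac{\left(-6\right)^{\frac{3}{2}}}{5}\right)\right) \left(-12\right)}{5821} = \left(122 + \left(\frac{7}{5} + \frac{\left(-6\right) i \sqrt{6}}{5}\right)\right) \left(-12\right) \frac{1}{5821} = \left(122 + \left(\frac{7}{5} - \frac{6 i \sqrt{6}}{5}\right)\right) \left(-12\right) \frac{1}{5821} = \left(\frac{617}{5} - \frac{6 i \sqrt{6}}{5}\right) \left(-12\right) \frac{1}{5821} = \left(- \frac{7404}{5} + \frac{72 i \sqrt{6}}{5}\right) \frac{1}{5821} = - \frac{7404}{29105} + \frac{72 i \sqrt{6}}{29105}$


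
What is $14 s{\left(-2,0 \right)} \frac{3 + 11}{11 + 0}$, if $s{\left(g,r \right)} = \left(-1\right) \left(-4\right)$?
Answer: $\frac{784}{11} \approx 71.273$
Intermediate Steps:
$s{\left(g,r \right)} = 4$
$14 s{\left(-2,0 \right)} \frac{3 + 11}{11 + 0} = 14 \cdot 4 \frac{3 + 11}{11 + 0} = 56 \cdot \frac{14}{11} = \frac{784}{11}$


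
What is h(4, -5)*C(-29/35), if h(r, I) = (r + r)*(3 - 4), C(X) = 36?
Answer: -288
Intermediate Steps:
h(r, I) = -2*r (h(r, I) = (2*r)*(-1) = -2*r)
h(4, -5)*C(-29/35) = -2*4*36 = -8*36 = -288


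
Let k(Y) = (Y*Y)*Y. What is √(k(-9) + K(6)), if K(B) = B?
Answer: I*√723 ≈ 26.889*I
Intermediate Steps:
k(Y) = Y³ (k(Y) = Y²*Y = Y³)
√(k(-9) + K(6)) = √((-9)³ + 6) = √(-729 + 6) = √(-723) = I*√723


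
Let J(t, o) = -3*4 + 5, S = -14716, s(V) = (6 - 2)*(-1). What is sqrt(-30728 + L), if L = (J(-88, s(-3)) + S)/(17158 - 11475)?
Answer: I*sqrt(992490184801)/5683 ≈ 175.3*I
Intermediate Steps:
s(V) = -4 (s(V) = 4*(-1) = -4)
J(t, o) = -7 (J(t, o) = -12 + 5 = -7)
L = -14723/5683 (L = (-7 - 14716)/(17158 - 11475) = -14723/5683 ≈ -2.5907)
sqrt(-30728 + L) = sqrt(-30728 - 14723/5683) = sqrt(-174641947/5683) = I*sqrt(992490184801)/5683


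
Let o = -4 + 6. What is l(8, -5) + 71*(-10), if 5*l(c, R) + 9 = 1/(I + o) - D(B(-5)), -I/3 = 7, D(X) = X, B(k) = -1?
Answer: -67603/95 ≈ -711.61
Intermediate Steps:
o = 2
I = -21 (I = -3*7 = -21)
l(c, R) = -153/95 (l(c, R) = -9/5 + (1/(-21 + 2) - 1*(-1))/5 = -9/5 + (1/(-19) + 1)/5 = -9/5 + (-1/19 + 1)/5 = -9/5 + (1/5)*(18/19) = -9/5 + 18/95 = -153/95)
l(8, -5) + 71*(-10) = -153/95 + 71*(-10) = -153/95 - 710 = -67603/95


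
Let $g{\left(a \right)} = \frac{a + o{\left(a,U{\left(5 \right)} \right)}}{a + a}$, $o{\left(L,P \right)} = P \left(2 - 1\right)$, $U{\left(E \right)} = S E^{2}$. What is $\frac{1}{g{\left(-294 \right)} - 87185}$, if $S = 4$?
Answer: $- \frac{294}{25632293} \approx -1.147 \cdot 10^{-5}$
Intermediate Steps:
$U{\left(E \right)} = 4 E^{2}$
$o{\left(L,P \right)} = P$ ($o{\left(L,P \right)} = P 1 = P$)
$g{\left(a \right)} = \frac{100 + a}{2 a}$ ($g{\left(a \right)} = \frac{a + 4 \cdot 5^{2}}{a + a} = \frac{a + 4 \cdot 25}{2 a} = \left(a + 100\right) \frac{1}{2 a} = \left(100 + a\right) \frac{1}{2 a} = \frac{100 + a}{2 a}$)
$\frac{1}{g{\left(-294 \right)} - 87185} = \frac{1}{\frac{100 - 294}{2 \left(-294\right)} - 87185} = \frac{1}{\frac{1}{2} \left(- \frac{1}{294}\right) \left(-194\right) + \left(-101562 + 14377\right)} = \frac{1}{\frac{97}{294} - 87185} = \frac{1}{- \frac{25632293}{294}} = - \frac{294}{25632293}$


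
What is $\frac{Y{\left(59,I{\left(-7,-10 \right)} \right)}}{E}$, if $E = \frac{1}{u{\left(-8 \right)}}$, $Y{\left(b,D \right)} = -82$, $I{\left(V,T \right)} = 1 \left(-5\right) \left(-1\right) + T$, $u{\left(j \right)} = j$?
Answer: $656$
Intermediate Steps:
$I{\left(V,T \right)} = 5 + T$ ($I{\left(V,T \right)} = \left(-5\right) \left(-1\right) + T = 5 + T$)
$E = - \frac{1}{8}$ ($E = \frac{1}{-8} = - \frac{1}{8} \approx -0.125$)
$\frac{Y{\left(59,I{\left(-7,-10 \right)} \right)}}{E} = - \frac{82}{- \frac{1}{8}} = \left(-82\right) \left(-8\right) = 656$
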